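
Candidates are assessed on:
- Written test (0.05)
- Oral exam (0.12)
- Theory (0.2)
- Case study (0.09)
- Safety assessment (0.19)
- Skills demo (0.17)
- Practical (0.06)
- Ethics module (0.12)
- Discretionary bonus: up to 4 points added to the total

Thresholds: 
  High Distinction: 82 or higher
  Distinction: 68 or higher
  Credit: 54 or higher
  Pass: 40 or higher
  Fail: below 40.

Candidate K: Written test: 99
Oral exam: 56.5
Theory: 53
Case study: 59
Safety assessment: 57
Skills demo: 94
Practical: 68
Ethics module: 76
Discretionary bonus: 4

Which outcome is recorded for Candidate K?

Weighted total:
  Written test 99 × 0.05 = 4.95
  Oral exam 56.5 × 0.12 = 6.78
  Theory 53 × 0.2 = 10.6
  Case study 59 × 0.09 = 5.31
  Safety assessment 57 × 0.19 = 10.83
  Skills demo 94 × 0.17 = 15.98
  Practical 68 × 0.06 = 4.08
  Ethics module 76 × 0.12 = 9.12
Sum = 67.65
Discretionary bonus: 67.65 + 4 = 71.65
71.65 is ≥ 68 and < 82 → Distinction

Distinction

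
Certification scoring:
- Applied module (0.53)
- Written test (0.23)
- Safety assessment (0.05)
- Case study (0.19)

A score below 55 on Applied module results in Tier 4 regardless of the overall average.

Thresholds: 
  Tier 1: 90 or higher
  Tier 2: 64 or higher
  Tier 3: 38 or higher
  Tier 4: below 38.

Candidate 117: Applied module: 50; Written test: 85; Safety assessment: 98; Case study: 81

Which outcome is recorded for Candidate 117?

Applied module score 50 < 55: minimum not met.
Weighted total:
  Applied module 50 × 0.53 = 26.5
  Written test 85 × 0.23 = 19.55
  Safety assessment 98 × 0.05 = 4.9
  Case study 81 × 0.19 = 15.39
Sum = 66.34
Because the Applied module minimum was not met, the result is Tier 4.

Tier 4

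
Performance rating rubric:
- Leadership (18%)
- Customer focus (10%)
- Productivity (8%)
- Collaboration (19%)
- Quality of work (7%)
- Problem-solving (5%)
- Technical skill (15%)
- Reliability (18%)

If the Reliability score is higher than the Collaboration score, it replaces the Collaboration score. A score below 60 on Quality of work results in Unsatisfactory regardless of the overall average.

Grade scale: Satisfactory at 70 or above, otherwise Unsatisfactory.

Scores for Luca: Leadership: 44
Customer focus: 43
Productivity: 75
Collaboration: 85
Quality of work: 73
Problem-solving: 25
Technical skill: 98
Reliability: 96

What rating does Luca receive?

Satisfactory

Reliability (96) > Collaboration (85), so Collaboration counts as 96.
Quality of work score 73 ≥ 60: minimum met.
Weighted total:
  Leadership 44 × 0.18 = 7.92
  Customer focus 43 × 0.1 = 4.3
  Productivity 75 × 0.08 = 6
  Collaboration 96 × 0.19 = 18.24
  Quality of work 73 × 0.07 = 5.11
  Problem-solving 25 × 0.05 = 1.25
  Technical skill 98 × 0.15 = 14.7
  Reliability 96 × 0.18 = 17.28
Sum = 74.8
74.8 ≥ 70 → Satisfactory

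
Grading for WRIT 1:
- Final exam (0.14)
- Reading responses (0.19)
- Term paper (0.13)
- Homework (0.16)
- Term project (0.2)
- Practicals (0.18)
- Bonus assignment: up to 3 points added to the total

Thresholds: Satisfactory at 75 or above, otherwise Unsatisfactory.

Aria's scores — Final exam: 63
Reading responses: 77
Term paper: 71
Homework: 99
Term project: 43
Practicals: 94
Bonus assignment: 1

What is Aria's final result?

Weighted total:
  Final exam 63 × 0.14 = 8.82
  Reading responses 77 × 0.19 = 14.63
  Term paper 71 × 0.13 = 9.23
  Homework 99 × 0.16 = 15.84
  Term project 43 × 0.2 = 8.6
  Practicals 94 × 0.18 = 16.92
Sum = 74.04
Bonus assignment: 74.04 + 1 = 75.04
75.04 ≥ 75 → Satisfactory

Satisfactory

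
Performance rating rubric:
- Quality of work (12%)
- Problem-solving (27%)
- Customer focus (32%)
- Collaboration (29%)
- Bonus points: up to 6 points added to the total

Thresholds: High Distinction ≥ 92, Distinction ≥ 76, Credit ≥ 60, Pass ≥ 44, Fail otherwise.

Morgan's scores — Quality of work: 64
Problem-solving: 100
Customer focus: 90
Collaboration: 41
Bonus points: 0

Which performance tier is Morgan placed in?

Credit

Weighted total:
  Quality of work 64 × 0.12 = 7.68
  Problem-solving 100 × 0.27 = 27
  Customer focus 90 × 0.32 = 28.8
  Collaboration 41 × 0.29 = 11.89
Sum = 75.37
Bonus points: 75.37 + 0 = 75.37
75.37 is ≥ 60 and < 76 → Credit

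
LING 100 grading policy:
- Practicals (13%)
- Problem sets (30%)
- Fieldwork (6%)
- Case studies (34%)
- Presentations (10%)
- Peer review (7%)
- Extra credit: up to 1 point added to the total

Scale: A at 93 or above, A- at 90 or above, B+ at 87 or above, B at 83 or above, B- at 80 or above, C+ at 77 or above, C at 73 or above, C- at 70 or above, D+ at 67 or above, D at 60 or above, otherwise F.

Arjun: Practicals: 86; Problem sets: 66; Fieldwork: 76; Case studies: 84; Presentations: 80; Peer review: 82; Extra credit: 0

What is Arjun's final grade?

C+

Weighted total:
  Practicals 86 × 0.13 = 11.18
  Problem sets 66 × 0.3 = 19.8
  Fieldwork 76 × 0.06 = 4.56
  Case studies 84 × 0.34 = 28.56
  Presentations 80 × 0.1 = 8
  Peer review 82 × 0.07 = 5.74
Sum = 77.84
Extra credit: 77.84 + 0 = 77.84
77.84 is ≥ 77 and < 80 → C+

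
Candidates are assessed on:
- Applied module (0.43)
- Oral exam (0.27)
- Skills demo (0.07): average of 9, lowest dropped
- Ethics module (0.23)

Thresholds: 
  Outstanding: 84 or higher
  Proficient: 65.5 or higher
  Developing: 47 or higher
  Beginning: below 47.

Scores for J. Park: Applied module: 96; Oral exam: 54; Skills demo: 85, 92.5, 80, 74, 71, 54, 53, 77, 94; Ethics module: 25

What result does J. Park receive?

Skills demo: drop 53 → average of remaining 8 = 627.5/8 = 78.4375
Weighted total:
  Applied module 96 × 0.43 = 41.28
  Oral exam 54 × 0.27 = 14.58
  Skills demo 78.4375 × 0.07 = 5.490625
  Ethics module 25 × 0.23 = 5.75
Sum = 67.100625
67.100625 is ≥ 65.5 and < 84 → Proficient

Proficient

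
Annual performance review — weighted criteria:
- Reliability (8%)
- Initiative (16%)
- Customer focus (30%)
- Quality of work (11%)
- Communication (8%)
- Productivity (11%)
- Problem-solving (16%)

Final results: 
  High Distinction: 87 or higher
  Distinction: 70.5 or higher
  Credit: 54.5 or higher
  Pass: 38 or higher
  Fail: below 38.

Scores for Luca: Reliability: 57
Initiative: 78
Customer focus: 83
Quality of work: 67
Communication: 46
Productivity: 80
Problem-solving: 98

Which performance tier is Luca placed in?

Distinction

Weighted total:
  Reliability 57 × 0.08 = 4.56
  Initiative 78 × 0.16 = 12.48
  Customer focus 83 × 0.3 = 24.9
  Quality of work 67 × 0.11 = 7.37
  Communication 46 × 0.08 = 3.68
  Productivity 80 × 0.11 = 8.8
  Problem-solving 98 × 0.16 = 15.68
Sum = 77.47
77.47 is ≥ 70.5 and < 87 → Distinction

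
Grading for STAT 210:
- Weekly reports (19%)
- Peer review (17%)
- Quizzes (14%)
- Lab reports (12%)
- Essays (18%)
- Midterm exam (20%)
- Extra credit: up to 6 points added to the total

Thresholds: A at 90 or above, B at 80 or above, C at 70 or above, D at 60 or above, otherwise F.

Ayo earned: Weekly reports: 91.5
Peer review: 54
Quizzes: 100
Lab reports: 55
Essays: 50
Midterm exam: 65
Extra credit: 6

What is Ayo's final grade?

Weighted total:
  Weekly reports 91.5 × 0.19 = 17.385
  Peer review 54 × 0.17 = 9.18
  Quizzes 100 × 0.14 = 14
  Lab reports 55 × 0.12 = 6.6
  Essays 50 × 0.18 = 9
  Midterm exam 65 × 0.2 = 13
Sum = 69.165
Extra credit: 69.165 + 6 = 75.165
75.165 is ≥ 70 and < 80 → C

C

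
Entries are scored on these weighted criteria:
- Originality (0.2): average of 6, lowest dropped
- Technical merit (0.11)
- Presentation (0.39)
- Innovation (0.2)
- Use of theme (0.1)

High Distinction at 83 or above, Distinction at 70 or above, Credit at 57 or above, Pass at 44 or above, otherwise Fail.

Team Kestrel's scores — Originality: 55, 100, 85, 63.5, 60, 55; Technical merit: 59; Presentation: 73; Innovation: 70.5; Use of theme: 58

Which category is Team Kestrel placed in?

Originality: drop 55 → average of remaining 5 = 363.5/5 = 72.7
Weighted total:
  Originality 72.7 × 0.2 = 14.54
  Technical merit 59 × 0.11 = 6.49
  Presentation 73 × 0.39 = 28.47
  Innovation 70.5 × 0.2 = 14.1
  Use of theme 58 × 0.1 = 5.8
Sum = 69.4
69.4 is ≥ 57 and < 70 → Credit

Credit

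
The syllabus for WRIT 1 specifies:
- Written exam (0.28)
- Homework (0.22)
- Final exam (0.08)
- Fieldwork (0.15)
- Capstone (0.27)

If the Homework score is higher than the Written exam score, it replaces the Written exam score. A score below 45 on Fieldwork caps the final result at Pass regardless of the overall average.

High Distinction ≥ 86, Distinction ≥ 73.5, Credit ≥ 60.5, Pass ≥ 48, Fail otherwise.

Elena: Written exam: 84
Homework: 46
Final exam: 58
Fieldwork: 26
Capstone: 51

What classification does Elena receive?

Pass

Homework (46) ≤ Written exam (84), so Written exam stays at 84.
Fieldwork score 26 < 45: minimum not met.
Weighted total:
  Written exam 84 × 0.28 = 23.52
  Homework 46 × 0.22 = 10.12
  Final exam 58 × 0.08 = 4.64
  Fieldwork 26 × 0.15 = 3.9
  Capstone 51 × 0.27 = 13.77
Sum = 55.95
55.95 would be Pass; cap at Pass applies → Pass.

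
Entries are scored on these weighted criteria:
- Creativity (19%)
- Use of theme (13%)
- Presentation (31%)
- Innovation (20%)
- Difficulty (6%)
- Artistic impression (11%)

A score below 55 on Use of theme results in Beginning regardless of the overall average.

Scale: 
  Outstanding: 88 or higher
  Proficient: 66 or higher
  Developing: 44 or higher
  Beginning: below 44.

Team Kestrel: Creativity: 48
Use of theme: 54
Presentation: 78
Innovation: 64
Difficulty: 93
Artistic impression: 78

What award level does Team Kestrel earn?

Use of theme score 54 < 55: minimum not met.
Weighted total:
  Creativity 48 × 0.19 = 9.12
  Use of theme 54 × 0.13 = 7.02
  Presentation 78 × 0.31 = 24.18
  Innovation 64 × 0.2 = 12.8
  Difficulty 93 × 0.06 = 5.58
  Artistic impression 78 × 0.11 = 8.58
Sum = 67.28
Because the Use of theme minimum was not met, the result is Beginning.

Beginning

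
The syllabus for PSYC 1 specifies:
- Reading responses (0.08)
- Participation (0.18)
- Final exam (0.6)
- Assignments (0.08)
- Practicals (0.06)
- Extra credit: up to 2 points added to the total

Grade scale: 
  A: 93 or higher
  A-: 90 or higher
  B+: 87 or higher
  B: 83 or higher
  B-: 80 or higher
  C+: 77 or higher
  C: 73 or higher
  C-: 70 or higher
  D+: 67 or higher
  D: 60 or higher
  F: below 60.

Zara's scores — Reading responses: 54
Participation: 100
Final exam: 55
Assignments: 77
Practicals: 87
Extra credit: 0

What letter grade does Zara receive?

D

Weighted total:
  Reading responses 54 × 0.08 = 4.32
  Participation 100 × 0.18 = 18
  Final exam 55 × 0.6 = 33
  Assignments 77 × 0.08 = 6.16
  Practicals 87 × 0.06 = 5.22
Sum = 66.7
Extra credit: 66.7 + 0 = 66.7
66.7 is ≥ 60 and < 67 → D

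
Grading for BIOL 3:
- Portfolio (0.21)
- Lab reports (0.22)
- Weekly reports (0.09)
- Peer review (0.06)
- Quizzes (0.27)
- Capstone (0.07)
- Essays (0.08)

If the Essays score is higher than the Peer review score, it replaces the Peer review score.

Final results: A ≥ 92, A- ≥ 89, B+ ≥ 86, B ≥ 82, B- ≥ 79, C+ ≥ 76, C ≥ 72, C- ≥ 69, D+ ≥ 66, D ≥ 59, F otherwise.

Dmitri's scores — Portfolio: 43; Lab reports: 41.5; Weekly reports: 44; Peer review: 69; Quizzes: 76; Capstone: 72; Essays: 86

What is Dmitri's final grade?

D

Essays (86) > Peer review (69), so Peer review counts as 86.
Weighted total:
  Portfolio 43 × 0.21 = 9.03
  Lab reports 41.5 × 0.22 = 9.13
  Weekly reports 44 × 0.09 = 3.96
  Peer review 86 × 0.06 = 5.16
  Quizzes 76 × 0.27 = 20.52
  Capstone 72 × 0.07 = 5.04
  Essays 86 × 0.08 = 6.88
Sum = 59.72
59.72 is ≥ 59 and < 66 → D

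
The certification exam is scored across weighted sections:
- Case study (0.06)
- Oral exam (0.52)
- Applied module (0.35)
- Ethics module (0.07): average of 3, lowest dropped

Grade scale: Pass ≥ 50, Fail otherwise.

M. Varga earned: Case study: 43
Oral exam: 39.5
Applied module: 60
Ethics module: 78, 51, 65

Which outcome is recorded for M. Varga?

Fail

Ethics module: drop 51 → average of remaining 2 = 143/2 = 71.5
Weighted total:
  Case study 43 × 0.06 = 2.58
  Oral exam 39.5 × 0.52 = 20.54
  Applied module 60 × 0.35 = 21
  Ethics module 71.5 × 0.07 = 5.005
Sum = 49.125
49.125 < 50 → Fail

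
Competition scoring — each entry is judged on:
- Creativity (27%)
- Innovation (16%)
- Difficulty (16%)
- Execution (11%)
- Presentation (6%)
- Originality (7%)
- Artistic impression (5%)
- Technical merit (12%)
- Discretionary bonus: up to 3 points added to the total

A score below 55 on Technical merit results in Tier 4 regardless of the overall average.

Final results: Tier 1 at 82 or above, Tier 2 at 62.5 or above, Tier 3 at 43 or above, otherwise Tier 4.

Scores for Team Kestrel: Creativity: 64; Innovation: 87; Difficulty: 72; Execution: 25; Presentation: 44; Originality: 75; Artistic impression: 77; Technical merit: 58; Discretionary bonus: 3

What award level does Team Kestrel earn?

Technical merit score 58 ≥ 55: minimum met.
Weighted total:
  Creativity 64 × 0.27 = 17.28
  Innovation 87 × 0.16 = 13.92
  Difficulty 72 × 0.16 = 11.52
  Execution 25 × 0.11 = 2.75
  Presentation 44 × 0.06 = 2.64
  Originality 75 × 0.07 = 5.25
  Artistic impression 77 × 0.05 = 3.85
  Technical merit 58 × 0.12 = 6.96
Sum = 64.17
Discretionary bonus: 64.17 + 3 = 67.17
67.17 is ≥ 62.5 and < 82 → Tier 2

Tier 2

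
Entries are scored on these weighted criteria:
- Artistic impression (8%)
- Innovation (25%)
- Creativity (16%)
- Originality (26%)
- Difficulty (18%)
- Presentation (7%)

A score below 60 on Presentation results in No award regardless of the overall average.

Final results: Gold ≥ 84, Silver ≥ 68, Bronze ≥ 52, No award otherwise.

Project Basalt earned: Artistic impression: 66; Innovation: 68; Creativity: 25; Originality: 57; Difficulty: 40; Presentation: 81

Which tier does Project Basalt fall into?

Presentation score 81 ≥ 60: minimum met.
Weighted total:
  Artistic impression 66 × 0.08 = 5.28
  Innovation 68 × 0.25 = 17
  Creativity 25 × 0.16 = 4
  Originality 57 × 0.26 = 14.82
  Difficulty 40 × 0.18 = 7.2
  Presentation 81 × 0.07 = 5.67
Sum = 53.97
53.97 is ≥ 52 and < 68 → Bronze

Bronze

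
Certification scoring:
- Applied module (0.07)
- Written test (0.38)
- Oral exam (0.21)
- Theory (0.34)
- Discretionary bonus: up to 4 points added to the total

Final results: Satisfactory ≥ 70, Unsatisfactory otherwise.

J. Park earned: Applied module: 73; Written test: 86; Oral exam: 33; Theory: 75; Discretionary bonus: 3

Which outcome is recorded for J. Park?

Weighted total:
  Applied module 73 × 0.07 = 5.11
  Written test 86 × 0.38 = 32.68
  Oral exam 33 × 0.21 = 6.93
  Theory 75 × 0.34 = 25.5
Sum = 70.22
Discretionary bonus: 70.22 + 3 = 73.22
73.22 ≥ 70 → Satisfactory

Satisfactory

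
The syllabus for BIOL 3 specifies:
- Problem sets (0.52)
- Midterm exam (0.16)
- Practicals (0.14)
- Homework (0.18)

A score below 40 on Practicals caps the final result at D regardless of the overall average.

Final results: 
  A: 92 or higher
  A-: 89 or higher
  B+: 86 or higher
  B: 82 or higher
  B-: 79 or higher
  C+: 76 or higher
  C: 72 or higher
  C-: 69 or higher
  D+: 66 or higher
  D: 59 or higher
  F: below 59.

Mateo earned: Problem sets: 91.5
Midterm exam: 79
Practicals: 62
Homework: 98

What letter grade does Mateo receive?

Practicals score 62 ≥ 40: minimum met.
Weighted total:
  Problem sets 91.5 × 0.52 = 47.58
  Midterm exam 79 × 0.16 = 12.64
  Practicals 62 × 0.14 = 8.68
  Homework 98 × 0.18 = 17.64
Sum = 86.54
86.54 is ≥ 86 and < 89 → B+

B+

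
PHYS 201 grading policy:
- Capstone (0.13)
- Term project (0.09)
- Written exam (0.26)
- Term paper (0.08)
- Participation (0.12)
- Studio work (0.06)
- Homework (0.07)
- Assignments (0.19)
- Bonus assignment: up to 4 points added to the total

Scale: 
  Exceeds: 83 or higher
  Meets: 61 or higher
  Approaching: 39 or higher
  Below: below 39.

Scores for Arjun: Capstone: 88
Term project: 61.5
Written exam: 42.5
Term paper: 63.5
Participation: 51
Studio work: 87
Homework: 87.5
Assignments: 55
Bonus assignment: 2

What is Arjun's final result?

Meets

Weighted total:
  Capstone 88 × 0.13 = 11.44
  Term project 61.5 × 0.09 = 5.535
  Written exam 42.5 × 0.26 = 11.05
  Term paper 63.5 × 0.08 = 5.08
  Participation 51 × 0.12 = 6.12
  Studio work 87 × 0.06 = 5.22
  Homework 87.5 × 0.07 = 6.125
  Assignments 55 × 0.19 = 10.45
Sum = 61.02
Bonus assignment: 61.02 + 2 = 63.02
63.02 is ≥ 61 and < 83 → Meets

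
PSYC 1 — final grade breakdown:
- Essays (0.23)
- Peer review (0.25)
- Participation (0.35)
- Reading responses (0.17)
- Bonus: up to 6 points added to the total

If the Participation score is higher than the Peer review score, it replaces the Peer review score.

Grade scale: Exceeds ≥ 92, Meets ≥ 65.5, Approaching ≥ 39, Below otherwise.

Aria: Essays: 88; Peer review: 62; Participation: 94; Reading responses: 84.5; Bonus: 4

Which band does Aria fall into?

Participation (94) > Peer review (62), so Peer review counts as 94.
Weighted total:
  Essays 88 × 0.23 = 20.24
  Peer review 94 × 0.25 = 23.5
  Participation 94 × 0.35 = 32.9
  Reading responses 84.5 × 0.17 = 14.365
Sum = 91.005
Bonus: 91.005 + 4 = 95.005
95.005 ≥ 92 → Exceeds

Exceeds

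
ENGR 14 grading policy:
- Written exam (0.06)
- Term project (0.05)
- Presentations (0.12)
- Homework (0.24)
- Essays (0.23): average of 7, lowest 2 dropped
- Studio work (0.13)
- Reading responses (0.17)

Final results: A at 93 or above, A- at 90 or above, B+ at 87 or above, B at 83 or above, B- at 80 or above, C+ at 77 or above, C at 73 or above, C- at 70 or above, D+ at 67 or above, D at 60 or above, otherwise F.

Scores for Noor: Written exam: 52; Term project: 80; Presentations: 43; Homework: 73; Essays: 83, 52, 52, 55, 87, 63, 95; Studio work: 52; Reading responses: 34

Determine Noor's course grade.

F

Essays: drop 52, 52 → average of remaining 5 = 383/5 = 76.6
Weighted total:
  Written exam 52 × 0.06 = 3.12
  Term project 80 × 0.05 = 4
  Presentations 43 × 0.12 = 5.16
  Homework 73 × 0.24 = 17.52
  Essays 76.6 × 0.23 = 17.618
  Studio work 52 × 0.13 = 6.76
  Reading responses 34 × 0.17 = 5.78
Sum = 59.958
59.958 < 60 → F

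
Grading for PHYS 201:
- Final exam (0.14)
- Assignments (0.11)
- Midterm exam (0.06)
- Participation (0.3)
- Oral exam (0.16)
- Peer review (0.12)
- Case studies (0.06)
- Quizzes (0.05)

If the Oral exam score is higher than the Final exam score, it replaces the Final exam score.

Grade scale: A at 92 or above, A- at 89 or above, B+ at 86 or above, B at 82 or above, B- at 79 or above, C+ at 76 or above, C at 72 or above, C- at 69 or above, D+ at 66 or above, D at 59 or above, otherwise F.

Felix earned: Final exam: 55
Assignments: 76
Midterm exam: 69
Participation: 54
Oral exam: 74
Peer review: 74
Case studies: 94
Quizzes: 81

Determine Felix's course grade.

C-

Oral exam (74) > Final exam (55), so Final exam counts as 74.
Weighted total:
  Final exam 74 × 0.14 = 10.36
  Assignments 76 × 0.11 = 8.36
  Midterm exam 69 × 0.06 = 4.14
  Participation 54 × 0.3 = 16.2
  Oral exam 74 × 0.16 = 11.84
  Peer review 74 × 0.12 = 8.88
  Case studies 94 × 0.06 = 5.64
  Quizzes 81 × 0.05 = 4.05
Sum = 69.47
69.47 is ≥ 69 and < 72 → C-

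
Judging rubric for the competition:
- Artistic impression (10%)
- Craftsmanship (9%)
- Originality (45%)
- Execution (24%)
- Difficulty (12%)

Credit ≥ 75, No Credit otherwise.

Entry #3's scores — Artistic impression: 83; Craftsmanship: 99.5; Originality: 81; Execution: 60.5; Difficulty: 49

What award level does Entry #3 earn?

Weighted total:
  Artistic impression 83 × 0.1 = 8.3
  Craftsmanship 99.5 × 0.09 = 8.955
  Originality 81 × 0.45 = 36.45
  Execution 60.5 × 0.24 = 14.52
  Difficulty 49 × 0.12 = 5.88
Sum = 74.105
74.105 < 75 → No Credit

No Credit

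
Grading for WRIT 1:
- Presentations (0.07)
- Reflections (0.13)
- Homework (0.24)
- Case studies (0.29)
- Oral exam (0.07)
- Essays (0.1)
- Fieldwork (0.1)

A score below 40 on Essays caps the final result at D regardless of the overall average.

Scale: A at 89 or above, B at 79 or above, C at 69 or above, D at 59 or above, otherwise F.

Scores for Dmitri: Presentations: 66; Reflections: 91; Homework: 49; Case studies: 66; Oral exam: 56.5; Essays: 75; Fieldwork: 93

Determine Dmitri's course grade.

D

Essays score 75 ≥ 40: minimum met.
Weighted total:
  Presentations 66 × 0.07 = 4.62
  Reflections 91 × 0.13 = 11.83
  Homework 49 × 0.24 = 11.76
  Case studies 66 × 0.29 = 19.14
  Oral exam 56.5 × 0.07 = 3.955
  Essays 75 × 0.1 = 7.5
  Fieldwork 93 × 0.1 = 9.3
Sum = 68.105
68.105 is ≥ 59 and < 69 → D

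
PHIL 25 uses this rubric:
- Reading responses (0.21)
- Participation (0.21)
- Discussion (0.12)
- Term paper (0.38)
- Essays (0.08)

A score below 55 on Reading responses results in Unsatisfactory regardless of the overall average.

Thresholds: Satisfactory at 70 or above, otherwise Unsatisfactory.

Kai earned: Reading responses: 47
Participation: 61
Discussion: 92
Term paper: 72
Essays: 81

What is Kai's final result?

Unsatisfactory

Reading responses score 47 < 55: minimum not met.
Weighted total:
  Reading responses 47 × 0.21 = 9.87
  Participation 61 × 0.21 = 12.81
  Discussion 92 × 0.12 = 11.04
  Term paper 72 × 0.38 = 27.36
  Essays 81 × 0.08 = 6.48
Sum = 67.56
Because the Reading responses minimum was not met, the result is Unsatisfactory.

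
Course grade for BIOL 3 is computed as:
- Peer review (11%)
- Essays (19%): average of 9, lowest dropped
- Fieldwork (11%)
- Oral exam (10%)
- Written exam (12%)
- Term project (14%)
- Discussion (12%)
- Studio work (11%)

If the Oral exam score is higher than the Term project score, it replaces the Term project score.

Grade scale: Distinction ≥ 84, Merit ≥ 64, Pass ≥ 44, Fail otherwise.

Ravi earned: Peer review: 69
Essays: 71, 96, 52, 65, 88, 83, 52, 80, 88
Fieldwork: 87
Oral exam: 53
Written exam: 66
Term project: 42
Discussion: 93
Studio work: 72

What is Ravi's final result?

Essays: drop 52 → average of remaining 8 = 623/8 = 77.875
Oral exam (53) > Term project (42), so Term project counts as 53.
Weighted total:
  Peer review 69 × 0.11 = 7.59
  Essays 77.875 × 0.19 = 14.79625
  Fieldwork 87 × 0.11 = 9.57
  Oral exam 53 × 0.1 = 5.3
  Written exam 66 × 0.12 = 7.92
  Term project 53 × 0.14 = 7.42
  Discussion 93 × 0.12 = 11.16
  Studio work 72 × 0.11 = 7.92
Sum = 71.67625
71.67625 is ≥ 64 and < 84 → Merit

Merit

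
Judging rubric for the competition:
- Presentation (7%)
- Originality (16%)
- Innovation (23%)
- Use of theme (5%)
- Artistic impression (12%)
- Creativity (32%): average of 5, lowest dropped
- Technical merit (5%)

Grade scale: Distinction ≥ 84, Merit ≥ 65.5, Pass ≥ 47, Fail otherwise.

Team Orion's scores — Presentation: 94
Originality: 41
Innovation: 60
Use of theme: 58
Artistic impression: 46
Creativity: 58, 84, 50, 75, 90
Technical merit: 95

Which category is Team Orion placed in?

Creativity: drop 50 → average of remaining 4 = 307/4 = 76.75
Weighted total:
  Presentation 94 × 0.07 = 6.58
  Originality 41 × 0.16 = 6.56
  Innovation 60 × 0.23 = 13.8
  Use of theme 58 × 0.05 = 2.9
  Artistic impression 46 × 0.12 = 5.52
  Creativity 76.75 × 0.32 = 24.56
  Technical merit 95 × 0.05 = 4.75
Sum = 64.67
64.67 is ≥ 47 and < 65.5 → Pass

Pass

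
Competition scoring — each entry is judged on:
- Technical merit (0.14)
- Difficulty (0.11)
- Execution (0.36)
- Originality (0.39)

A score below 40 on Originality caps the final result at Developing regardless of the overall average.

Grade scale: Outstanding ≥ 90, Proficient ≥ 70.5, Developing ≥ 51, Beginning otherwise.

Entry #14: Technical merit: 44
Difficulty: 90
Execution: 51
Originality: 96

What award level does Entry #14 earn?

Proficient

Originality score 96 ≥ 40: minimum met.
Weighted total:
  Technical merit 44 × 0.14 = 6.16
  Difficulty 90 × 0.11 = 9.9
  Execution 51 × 0.36 = 18.36
  Originality 96 × 0.39 = 37.44
Sum = 71.86
71.86 is ≥ 70.5 and < 90 → Proficient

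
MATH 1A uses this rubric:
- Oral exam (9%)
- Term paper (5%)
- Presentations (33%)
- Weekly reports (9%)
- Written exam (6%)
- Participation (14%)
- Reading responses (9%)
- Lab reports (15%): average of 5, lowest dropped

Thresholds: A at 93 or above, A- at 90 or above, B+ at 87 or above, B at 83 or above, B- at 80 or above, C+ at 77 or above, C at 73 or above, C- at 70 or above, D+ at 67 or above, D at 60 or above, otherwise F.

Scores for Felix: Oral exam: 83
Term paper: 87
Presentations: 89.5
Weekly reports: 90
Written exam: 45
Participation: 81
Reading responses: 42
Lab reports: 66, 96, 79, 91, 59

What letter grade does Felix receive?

Lab reports: drop 59 → average of remaining 4 = 332/4 = 83
Weighted total:
  Oral exam 83 × 0.09 = 7.47
  Term paper 87 × 0.05 = 4.35
  Presentations 89.5 × 0.33 = 29.535
  Weekly reports 90 × 0.09 = 8.1
  Written exam 45 × 0.06 = 2.7
  Participation 81 × 0.14 = 11.34
  Reading responses 42 × 0.09 = 3.78
  Lab reports 83 × 0.15 = 12.45
Sum = 79.725
79.725 is ≥ 77 and < 80 → C+

C+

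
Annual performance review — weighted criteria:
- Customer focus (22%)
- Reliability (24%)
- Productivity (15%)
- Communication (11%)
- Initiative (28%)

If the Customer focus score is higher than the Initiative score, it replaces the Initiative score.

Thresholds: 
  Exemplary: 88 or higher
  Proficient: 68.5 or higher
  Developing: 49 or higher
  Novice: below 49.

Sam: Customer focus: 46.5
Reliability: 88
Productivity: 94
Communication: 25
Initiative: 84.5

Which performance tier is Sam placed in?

Proficient

Customer focus (46.5) ≤ Initiative (84.5), so Initiative stays at 84.5.
Weighted total:
  Customer focus 46.5 × 0.22 = 10.23
  Reliability 88 × 0.24 = 21.12
  Productivity 94 × 0.15 = 14.1
  Communication 25 × 0.11 = 2.75
  Initiative 84.5 × 0.28 = 23.66
Sum = 71.86
71.86 is ≥ 68.5 and < 88 → Proficient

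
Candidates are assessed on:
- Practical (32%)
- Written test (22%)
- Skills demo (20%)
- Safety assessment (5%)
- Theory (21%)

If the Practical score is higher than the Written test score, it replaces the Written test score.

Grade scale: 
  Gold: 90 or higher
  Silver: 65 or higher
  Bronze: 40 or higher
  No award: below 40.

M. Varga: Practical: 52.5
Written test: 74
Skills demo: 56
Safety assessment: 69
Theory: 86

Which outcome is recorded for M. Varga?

Practical (52.5) ≤ Written test (74), so Written test stays at 74.
Weighted total:
  Practical 52.5 × 0.32 = 16.8
  Written test 74 × 0.22 = 16.28
  Skills demo 56 × 0.2 = 11.2
  Safety assessment 69 × 0.05 = 3.45
  Theory 86 × 0.21 = 18.06
Sum = 65.79
65.79 is ≥ 65 and < 90 → Silver

Silver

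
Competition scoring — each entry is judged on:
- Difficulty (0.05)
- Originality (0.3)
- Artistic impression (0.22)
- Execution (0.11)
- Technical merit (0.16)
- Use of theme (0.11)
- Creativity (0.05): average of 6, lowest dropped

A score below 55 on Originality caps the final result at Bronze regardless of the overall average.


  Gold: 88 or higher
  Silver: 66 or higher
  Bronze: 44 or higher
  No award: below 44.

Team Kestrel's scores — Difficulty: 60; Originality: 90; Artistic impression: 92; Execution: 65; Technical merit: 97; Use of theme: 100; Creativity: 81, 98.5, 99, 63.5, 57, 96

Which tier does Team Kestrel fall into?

Gold

Creativity: drop 57 → average of remaining 5 = 438/5 = 87.6
Originality score 90 ≥ 55: minimum met.
Weighted total:
  Difficulty 60 × 0.05 = 3
  Originality 90 × 0.3 = 27
  Artistic impression 92 × 0.22 = 20.24
  Execution 65 × 0.11 = 7.15
  Technical merit 97 × 0.16 = 15.52
  Use of theme 100 × 0.11 = 11
  Creativity 87.6 × 0.05 = 4.38
Sum = 88.29
88.29 ≥ 88 → Gold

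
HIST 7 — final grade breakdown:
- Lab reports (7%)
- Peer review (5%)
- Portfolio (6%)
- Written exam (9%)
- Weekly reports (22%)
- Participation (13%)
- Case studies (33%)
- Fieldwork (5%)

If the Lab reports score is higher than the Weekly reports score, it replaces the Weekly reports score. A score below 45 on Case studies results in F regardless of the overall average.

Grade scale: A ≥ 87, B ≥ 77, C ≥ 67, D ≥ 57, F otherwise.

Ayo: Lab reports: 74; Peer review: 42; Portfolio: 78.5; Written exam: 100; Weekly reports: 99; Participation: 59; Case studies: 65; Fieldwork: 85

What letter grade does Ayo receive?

Lab reports (74) ≤ Weekly reports (99), so Weekly reports stays at 99.
Case studies score 65 ≥ 45: minimum met.
Weighted total:
  Lab reports 74 × 0.07 = 5.18
  Peer review 42 × 0.05 = 2.1
  Portfolio 78.5 × 0.06 = 4.71
  Written exam 100 × 0.09 = 9
  Weekly reports 99 × 0.22 = 21.78
  Participation 59 × 0.13 = 7.67
  Case studies 65 × 0.33 = 21.45
  Fieldwork 85 × 0.05 = 4.25
Sum = 76.14
76.14 is ≥ 67 and < 77 → C

C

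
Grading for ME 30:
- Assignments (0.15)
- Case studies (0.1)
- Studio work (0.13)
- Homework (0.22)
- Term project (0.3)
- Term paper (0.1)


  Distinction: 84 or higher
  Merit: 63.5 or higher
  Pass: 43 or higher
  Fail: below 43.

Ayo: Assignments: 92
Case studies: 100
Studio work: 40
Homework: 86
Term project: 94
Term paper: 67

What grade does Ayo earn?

Merit

Weighted total:
  Assignments 92 × 0.15 = 13.8
  Case studies 100 × 0.1 = 10
  Studio work 40 × 0.13 = 5.2
  Homework 86 × 0.22 = 18.92
  Term project 94 × 0.3 = 28.2
  Term paper 67 × 0.1 = 6.7
Sum = 82.82
82.82 is ≥ 63.5 and < 84 → Merit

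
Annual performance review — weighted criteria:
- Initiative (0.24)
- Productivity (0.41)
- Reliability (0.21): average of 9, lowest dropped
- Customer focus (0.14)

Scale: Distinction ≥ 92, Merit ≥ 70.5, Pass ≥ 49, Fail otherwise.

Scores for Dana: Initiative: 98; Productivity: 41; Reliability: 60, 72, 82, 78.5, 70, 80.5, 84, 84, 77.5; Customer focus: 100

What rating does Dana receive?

Reliability: drop 60 → average of remaining 8 = 628.5/8 = 78.5625
Weighted total:
  Initiative 98 × 0.24 = 23.52
  Productivity 41 × 0.41 = 16.81
  Reliability 78.5625 × 0.21 = 16.498125
  Customer focus 100 × 0.14 = 14
Sum = 70.828125
70.828125 is ≥ 70.5 and < 92 → Merit

Merit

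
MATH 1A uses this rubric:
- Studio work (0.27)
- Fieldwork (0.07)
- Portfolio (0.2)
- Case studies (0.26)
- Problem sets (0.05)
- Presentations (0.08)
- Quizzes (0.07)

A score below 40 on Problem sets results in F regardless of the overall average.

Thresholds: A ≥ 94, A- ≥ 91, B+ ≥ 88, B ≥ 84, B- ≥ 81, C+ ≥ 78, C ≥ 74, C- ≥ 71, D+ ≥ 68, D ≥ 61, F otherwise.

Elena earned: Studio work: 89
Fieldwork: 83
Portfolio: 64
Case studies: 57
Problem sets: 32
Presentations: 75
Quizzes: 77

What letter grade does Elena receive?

F

Problem sets score 32 < 40: minimum not met.
Weighted total:
  Studio work 89 × 0.27 = 24.03
  Fieldwork 83 × 0.07 = 5.81
  Portfolio 64 × 0.2 = 12.8
  Case studies 57 × 0.26 = 14.82
  Problem sets 32 × 0.05 = 1.6
  Presentations 75 × 0.08 = 6
  Quizzes 77 × 0.07 = 5.39
Sum = 70.45
Because the Problem sets minimum was not met, the result is F.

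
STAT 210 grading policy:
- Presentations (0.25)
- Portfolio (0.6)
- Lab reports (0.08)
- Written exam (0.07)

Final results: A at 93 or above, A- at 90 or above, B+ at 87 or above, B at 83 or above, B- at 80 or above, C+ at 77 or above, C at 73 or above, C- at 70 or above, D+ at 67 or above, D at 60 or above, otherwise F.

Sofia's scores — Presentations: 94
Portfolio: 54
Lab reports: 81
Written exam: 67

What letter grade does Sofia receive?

Weighted total:
  Presentations 94 × 0.25 = 23.5
  Portfolio 54 × 0.6 = 32.4
  Lab reports 81 × 0.08 = 6.48
  Written exam 67 × 0.07 = 4.69
Sum = 67.07
67.07 is ≥ 67 and < 70 → D+

D+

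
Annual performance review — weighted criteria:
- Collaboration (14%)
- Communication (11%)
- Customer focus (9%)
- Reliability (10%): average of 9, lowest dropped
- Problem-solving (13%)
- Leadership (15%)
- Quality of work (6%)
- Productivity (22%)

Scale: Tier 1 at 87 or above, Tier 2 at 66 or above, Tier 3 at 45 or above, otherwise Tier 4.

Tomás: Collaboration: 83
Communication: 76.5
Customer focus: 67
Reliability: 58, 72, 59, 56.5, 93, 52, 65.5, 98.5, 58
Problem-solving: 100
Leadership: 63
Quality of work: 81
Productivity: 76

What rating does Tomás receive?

Tier 2

Reliability: drop 52 → average of remaining 8 = 560.5/8 = 70.0625
Weighted total:
  Collaboration 83 × 0.14 = 11.62
  Communication 76.5 × 0.11 = 8.415
  Customer focus 67 × 0.09 = 6.03
  Reliability 70.0625 × 0.1 = 7.00625
  Problem-solving 100 × 0.13 = 13
  Leadership 63 × 0.15 = 9.45
  Quality of work 81 × 0.06 = 4.86
  Productivity 76 × 0.22 = 16.72
Sum = 77.10125
77.10125 is ≥ 66 and < 87 → Tier 2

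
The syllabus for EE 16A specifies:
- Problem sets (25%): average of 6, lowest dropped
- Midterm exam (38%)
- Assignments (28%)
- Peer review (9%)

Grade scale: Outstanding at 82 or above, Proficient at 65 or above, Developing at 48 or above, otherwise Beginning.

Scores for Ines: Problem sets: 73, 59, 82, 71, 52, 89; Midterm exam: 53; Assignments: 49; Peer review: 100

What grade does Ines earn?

Developing

Problem sets: drop 52 → average of remaining 5 = 374/5 = 74.8
Weighted total:
  Problem sets 74.8 × 0.25 = 18.7
  Midterm exam 53 × 0.38 = 20.14
  Assignments 49 × 0.28 = 13.72
  Peer review 100 × 0.09 = 9
Sum = 61.56
61.56 is ≥ 48 and < 65 → Developing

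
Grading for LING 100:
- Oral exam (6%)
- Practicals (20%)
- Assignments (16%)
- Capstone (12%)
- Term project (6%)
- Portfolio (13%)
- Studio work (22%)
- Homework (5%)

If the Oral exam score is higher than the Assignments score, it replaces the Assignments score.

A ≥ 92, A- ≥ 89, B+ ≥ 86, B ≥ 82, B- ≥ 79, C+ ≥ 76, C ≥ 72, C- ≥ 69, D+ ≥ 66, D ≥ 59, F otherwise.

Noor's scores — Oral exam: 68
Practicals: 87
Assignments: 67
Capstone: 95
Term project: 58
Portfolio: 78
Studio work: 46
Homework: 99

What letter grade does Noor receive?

C

Oral exam (68) > Assignments (67), so Assignments counts as 68.
Weighted total:
  Oral exam 68 × 0.06 = 4.08
  Practicals 87 × 0.2 = 17.4
  Assignments 68 × 0.16 = 10.88
  Capstone 95 × 0.12 = 11.4
  Term project 58 × 0.06 = 3.48
  Portfolio 78 × 0.13 = 10.14
  Studio work 46 × 0.22 = 10.12
  Homework 99 × 0.05 = 4.95
Sum = 72.45
72.45 is ≥ 72 and < 76 → C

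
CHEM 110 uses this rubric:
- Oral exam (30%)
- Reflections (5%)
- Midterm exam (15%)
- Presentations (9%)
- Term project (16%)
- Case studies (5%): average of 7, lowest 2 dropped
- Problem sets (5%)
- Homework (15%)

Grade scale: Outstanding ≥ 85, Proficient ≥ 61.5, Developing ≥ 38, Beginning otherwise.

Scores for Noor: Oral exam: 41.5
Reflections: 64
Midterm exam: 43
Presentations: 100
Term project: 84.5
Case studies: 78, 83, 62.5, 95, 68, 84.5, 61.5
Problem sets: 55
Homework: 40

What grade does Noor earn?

Developing

Case studies: drop 61.5, 62.5 → average of remaining 5 = 408.5/5 = 81.7
Weighted total:
  Oral exam 41.5 × 0.3 = 12.45
  Reflections 64 × 0.05 = 3.2
  Midterm exam 43 × 0.15 = 6.45
  Presentations 100 × 0.09 = 9
  Term project 84.5 × 0.16 = 13.52
  Case studies 81.7 × 0.05 = 4.085
  Problem sets 55 × 0.05 = 2.75
  Homework 40 × 0.15 = 6
Sum = 57.455
57.455 is ≥ 38 and < 61.5 → Developing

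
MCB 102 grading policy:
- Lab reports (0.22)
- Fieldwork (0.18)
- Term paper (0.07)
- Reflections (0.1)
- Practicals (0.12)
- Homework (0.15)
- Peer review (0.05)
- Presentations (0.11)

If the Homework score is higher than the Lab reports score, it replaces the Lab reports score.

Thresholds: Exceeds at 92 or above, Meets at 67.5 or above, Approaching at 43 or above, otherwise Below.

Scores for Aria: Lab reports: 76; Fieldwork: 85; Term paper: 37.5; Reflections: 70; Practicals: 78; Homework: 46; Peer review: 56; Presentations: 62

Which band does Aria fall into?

Meets

Homework (46) ≤ Lab reports (76), so Lab reports stays at 76.
Weighted total:
  Lab reports 76 × 0.22 = 16.72
  Fieldwork 85 × 0.18 = 15.3
  Term paper 37.5 × 0.07 = 2.625
  Reflections 70 × 0.1 = 7
  Practicals 78 × 0.12 = 9.36
  Homework 46 × 0.15 = 6.9
  Peer review 56 × 0.05 = 2.8
  Presentations 62 × 0.11 = 6.82
Sum = 67.525
67.525 is ≥ 67.5 and < 92 → Meets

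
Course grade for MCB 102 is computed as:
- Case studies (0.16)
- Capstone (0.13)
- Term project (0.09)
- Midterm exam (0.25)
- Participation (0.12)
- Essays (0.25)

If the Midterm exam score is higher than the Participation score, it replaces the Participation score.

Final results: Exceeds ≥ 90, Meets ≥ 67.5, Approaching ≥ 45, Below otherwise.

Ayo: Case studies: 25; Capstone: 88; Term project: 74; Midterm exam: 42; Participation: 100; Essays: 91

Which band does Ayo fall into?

Approaching

Midterm exam (42) ≤ Participation (100), so Participation stays at 100.
Weighted total:
  Case studies 25 × 0.16 = 4
  Capstone 88 × 0.13 = 11.44
  Term project 74 × 0.09 = 6.66
  Midterm exam 42 × 0.25 = 10.5
  Participation 100 × 0.12 = 12
  Essays 91 × 0.25 = 22.75
Sum = 67.35
67.35 is ≥ 45 and < 67.5 → Approaching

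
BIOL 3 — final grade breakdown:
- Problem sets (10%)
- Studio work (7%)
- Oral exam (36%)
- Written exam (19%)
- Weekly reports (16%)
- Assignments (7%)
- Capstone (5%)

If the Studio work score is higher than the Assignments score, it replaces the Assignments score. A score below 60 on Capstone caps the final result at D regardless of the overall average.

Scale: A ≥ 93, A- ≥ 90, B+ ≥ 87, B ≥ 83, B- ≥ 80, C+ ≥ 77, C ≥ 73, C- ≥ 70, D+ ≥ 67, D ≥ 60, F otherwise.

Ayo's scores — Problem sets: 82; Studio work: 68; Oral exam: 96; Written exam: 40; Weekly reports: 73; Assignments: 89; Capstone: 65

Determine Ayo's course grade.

C

Studio work (68) ≤ Assignments (89), so Assignments stays at 89.
Capstone score 65 ≥ 60: minimum met.
Weighted total:
  Problem sets 82 × 0.1 = 8.2
  Studio work 68 × 0.07 = 4.76
  Oral exam 96 × 0.36 = 34.56
  Written exam 40 × 0.19 = 7.6
  Weekly reports 73 × 0.16 = 11.68
  Assignments 89 × 0.07 = 6.23
  Capstone 65 × 0.05 = 3.25
Sum = 76.28
76.28 is ≥ 73 and < 77 → C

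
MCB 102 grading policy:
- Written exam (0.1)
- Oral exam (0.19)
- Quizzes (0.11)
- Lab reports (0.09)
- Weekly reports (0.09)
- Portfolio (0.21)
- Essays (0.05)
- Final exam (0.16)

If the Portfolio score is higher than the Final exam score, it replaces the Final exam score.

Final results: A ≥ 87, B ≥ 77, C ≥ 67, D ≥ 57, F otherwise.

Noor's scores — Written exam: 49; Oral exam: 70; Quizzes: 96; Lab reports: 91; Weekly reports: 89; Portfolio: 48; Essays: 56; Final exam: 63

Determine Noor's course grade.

C

Portfolio (48) ≤ Final exam (63), so Final exam stays at 63.
Weighted total:
  Written exam 49 × 0.1 = 4.9
  Oral exam 70 × 0.19 = 13.3
  Quizzes 96 × 0.11 = 10.56
  Lab reports 91 × 0.09 = 8.19
  Weekly reports 89 × 0.09 = 8.01
  Portfolio 48 × 0.21 = 10.08
  Essays 56 × 0.05 = 2.8
  Final exam 63 × 0.16 = 10.08
Sum = 67.92
67.92 is ≥ 67 and < 77 → C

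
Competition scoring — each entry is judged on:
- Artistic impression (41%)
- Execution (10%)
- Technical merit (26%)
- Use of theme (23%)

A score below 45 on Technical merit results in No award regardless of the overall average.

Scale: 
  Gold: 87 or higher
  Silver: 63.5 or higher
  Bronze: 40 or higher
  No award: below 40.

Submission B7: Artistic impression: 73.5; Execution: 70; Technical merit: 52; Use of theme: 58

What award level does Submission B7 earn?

Technical merit score 52 ≥ 45: minimum met.
Weighted total:
  Artistic impression 73.5 × 0.41 = 30.135
  Execution 70 × 0.1 = 7
  Technical merit 52 × 0.26 = 13.52
  Use of theme 58 × 0.23 = 13.34
Sum = 63.995
63.995 is ≥ 63.5 and < 87 → Silver

Silver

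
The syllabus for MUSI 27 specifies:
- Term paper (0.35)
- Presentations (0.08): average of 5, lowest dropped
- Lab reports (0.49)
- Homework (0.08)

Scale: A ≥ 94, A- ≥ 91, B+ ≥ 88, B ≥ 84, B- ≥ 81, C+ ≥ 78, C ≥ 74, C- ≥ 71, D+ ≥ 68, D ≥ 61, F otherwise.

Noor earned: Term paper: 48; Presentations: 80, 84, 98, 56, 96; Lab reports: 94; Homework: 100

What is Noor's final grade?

Presentations: drop 56 → average of remaining 4 = 358/4 = 89.5
Weighted total:
  Term paper 48 × 0.35 = 16.8
  Presentations 89.5 × 0.08 = 7.16
  Lab reports 94 × 0.49 = 46.06
  Homework 100 × 0.08 = 8
Sum = 78.02
78.02 is ≥ 78 and < 81 → C+

C+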